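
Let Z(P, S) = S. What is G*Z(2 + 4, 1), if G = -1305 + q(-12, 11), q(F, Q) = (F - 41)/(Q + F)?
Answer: -1252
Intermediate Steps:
q(F, Q) = (-41 + F)/(F + Q)
G = -1252 (G = -1305 + (-41 - 12)/(-12 + 11) = -1305 - 53/(-1) = -1305 - 1*(-53) = -1305 + 53 = -1252)
G*Z(2 + 4, 1) = -1252*1 = -1252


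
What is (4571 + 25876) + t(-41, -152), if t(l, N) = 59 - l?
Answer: 30547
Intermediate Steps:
(4571 + 25876) + t(-41, -152) = (4571 + 25876) + (59 - 1*(-41)) = 30447 + (59 + 41) = 30447 + 100 = 30547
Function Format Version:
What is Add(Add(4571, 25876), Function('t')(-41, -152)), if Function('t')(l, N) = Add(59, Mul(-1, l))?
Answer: 30547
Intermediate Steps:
Add(Add(4571, 25876), Function('t')(-41, -152)) = Add(Add(4571, 25876), Add(59, Mul(-1, -41))) = Add(30447, Add(59, 41)) = Add(30447, 100) = 30547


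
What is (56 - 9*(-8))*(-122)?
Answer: -15616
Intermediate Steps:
(56 - 9*(-8))*(-122) = (56 + 72)*(-122) = 128*(-122) = -15616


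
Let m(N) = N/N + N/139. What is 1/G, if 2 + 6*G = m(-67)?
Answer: -417/103 ≈ -4.0485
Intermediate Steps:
m(N) = 1 + N/139 (m(N) = 1 + N*(1/139) = 1 + N/139)
G = -103/417 (G = -⅓ + (1 + (1/139)*(-67))/6 = -⅓ + (1 - 67/139)/6 = -⅓ + (⅙)*(72/139) = -⅓ + 12/139 = -103/417 ≈ -0.24700)
1/G = 1/(-103/417) = -417/103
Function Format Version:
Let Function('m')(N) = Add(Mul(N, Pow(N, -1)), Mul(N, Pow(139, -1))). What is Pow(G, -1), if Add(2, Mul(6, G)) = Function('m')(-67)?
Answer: Rational(-417, 103) ≈ -4.0485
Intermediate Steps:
Function('m')(N) = Add(1, Mul(Rational(1, 139), N)) (Function('m')(N) = Add(1, Mul(N, Rational(1, 139))) = Add(1, Mul(Rational(1, 139), N)))
G = Rational(-103, 417) (G = Add(Rational(-1, 3), Mul(Rational(1, 6), Add(1, Mul(Rational(1, 139), -67)))) = Add(Rational(-1, 3), Mul(Rational(1, 6), Add(1, Rational(-67, 139)))) = Add(Rational(-1, 3), Mul(Rational(1, 6), Rational(72, 139))) = Add(Rational(-1, 3), Rational(12, 139)) = Rational(-103, 417) ≈ -0.24700)
Pow(G, -1) = Pow(Rational(-103, 417), -1) = Rational(-417, 103)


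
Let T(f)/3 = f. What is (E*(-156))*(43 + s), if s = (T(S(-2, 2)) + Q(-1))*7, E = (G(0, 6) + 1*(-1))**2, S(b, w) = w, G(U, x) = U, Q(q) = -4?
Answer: -8892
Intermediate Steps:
T(f) = 3*f
E = 1 (E = (0 + 1*(-1))**2 = (0 - 1)**2 = (-1)**2 = 1)
s = 14 (s = (3*2 - 4)*7 = (6 - 4)*7 = 2*7 = 14)
(E*(-156))*(43 + s) = (1*(-156))*(43 + 14) = -156*57 = -8892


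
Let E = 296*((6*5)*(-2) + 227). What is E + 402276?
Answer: 451708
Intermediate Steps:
E = 49432 (E = 296*(30*(-2) + 227) = 296*(-60 + 227) = 296*167 = 49432)
E + 402276 = 49432 + 402276 = 451708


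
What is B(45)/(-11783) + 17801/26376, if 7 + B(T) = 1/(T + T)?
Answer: 449857547/665975160 ≈ 0.67549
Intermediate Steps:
B(T) = -7 + 1/(2*T) (B(T) = -7 + 1/(T + T) = -7 + 1/(2*T))
B(45)/(-11783) + 17801/26376 = (-7 + (1/2)/45)/(-11783) + 17801/26376 = (-7 + (1/2)*(1/45))*(-1/11783) + 17801*(1/26376) = (-7 + 1/90)*(-1/11783) + 2543/3768 = -629/90*(-1/11783) + 2543/3768 = 629/1060470 + 2543/3768 = 449857547/665975160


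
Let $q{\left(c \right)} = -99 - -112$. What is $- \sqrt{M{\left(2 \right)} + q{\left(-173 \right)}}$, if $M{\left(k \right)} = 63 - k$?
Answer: $- \sqrt{74} \approx -8.6023$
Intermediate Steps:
$q{\left(c \right)} = 13$ ($q{\left(c \right)} = -99 + 112 = 13$)
$- \sqrt{M{\left(2 \right)} + q{\left(-173 \right)}} = - \sqrt{\left(63 - 2\right) + 13} = - \sqrt{61 + 13} = - \sqrt{74}$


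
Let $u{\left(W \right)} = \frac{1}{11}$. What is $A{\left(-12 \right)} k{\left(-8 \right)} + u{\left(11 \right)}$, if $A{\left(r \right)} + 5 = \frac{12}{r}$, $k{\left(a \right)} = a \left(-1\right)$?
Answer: $- \frac{527}{11} \approx -47.909$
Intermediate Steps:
$u{\left(W \right)} = \frac{1}{11}$
$k{\left(a \right)} = - a$
$A{\left(r \right)} = -5 + \frac{12}{r}$
$A{\left(-12 \right)} k{\left(-8 \right)} + u{\left(11 \right)} = \left(-5 + \frac{12}{-12}\right) \left(\left(-1\right) \left(-8\right)\right) + \frac{1}{11} = \left(-5 + 12 \left(- \frac{1}{12}\right)\right) 8 + \frac{1}{11} = \left(-5 - 1\right) 8 + \frac{1}{11} = \left(-6\right) 8 + \frac{1}{11} = -48 + \frac{1}{11} = - \frac{527}{11}$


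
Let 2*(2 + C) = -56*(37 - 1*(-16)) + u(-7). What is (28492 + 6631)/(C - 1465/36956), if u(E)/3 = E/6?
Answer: -649002794/27491377 ≈ -23.608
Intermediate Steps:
u(E) = E/2 (u(E) = 3*(E/6) = E/2)
C = -5951/4 (C = -2 + (-56*(37 - 1*(-16)) + (½)*(-7))/2 = -2 + (-56*(37 + 16) - 7/2)/2 = -2 + (-56*53 - 7/2)/2 = -2 + (-2968 - 7/2)/2 = -2 + (½)*(-5943/2) = -2 - 5943/4 = -5951/4 ≈ -1487.8)
(28492 + 6631)/(C - 1465/36956) = (28492 + 6631)/(-5951/4 - 1465/36956) = 35123/(-5951/4 - 1465*1/36956) = 35123/(-5951/4 - 1465/36956) = 35123/(-27491377/18478) = 35123*(-18478/27491377) = -649002794/27491377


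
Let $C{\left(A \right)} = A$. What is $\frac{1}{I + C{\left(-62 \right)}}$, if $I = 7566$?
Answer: $\frac{1}{7504} \approx 0.00013326$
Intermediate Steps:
$\frac{1}{I + C{\left(-62 \right)}} = \frac{1}{7566 - 62} = \frac{1}{7504}$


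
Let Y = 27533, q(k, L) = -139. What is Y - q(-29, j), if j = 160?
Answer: 27672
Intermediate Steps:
Y - q(-29, j) = 27533 - 1*(-139) = 27533 + 139 = 27672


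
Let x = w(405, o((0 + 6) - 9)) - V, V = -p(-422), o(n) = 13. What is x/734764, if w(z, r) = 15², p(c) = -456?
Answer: -231/734764 ≈ -0.00031439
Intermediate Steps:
w(z, r) = 225
V = 456 (V = -1*(-456) = 456)
x = -231 (x = 225 - 1*456 = 225 - 456 = -231)
x/734764 = -231/734764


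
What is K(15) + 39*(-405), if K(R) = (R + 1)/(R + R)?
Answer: -236917/15 ≈ -15794.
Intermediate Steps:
K(R) = (1 + R)/(2*R) (K(R) = (1 + R)/((2*R)) = (1 + R)*(1/(2*R)) = (1 + R)/(2*R))
K(15) + 39*(-405) = (½)*(1 + 15)/15 + 39*(-405) = (½)*(1/15)*16 - 15795 = 8/15 - 15795 = -236917/15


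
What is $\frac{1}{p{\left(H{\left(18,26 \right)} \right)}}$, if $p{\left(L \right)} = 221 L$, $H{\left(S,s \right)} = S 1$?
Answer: $\frac{1}{3978} \approx 0.00025138$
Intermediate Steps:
$H{\left(S,s \right)} = S$
$\frac{1}{p{\left(H{\left(18,26 \right)} \right)}} = \frac{1}{221 \cdot 18} = \frac{1}{3978}$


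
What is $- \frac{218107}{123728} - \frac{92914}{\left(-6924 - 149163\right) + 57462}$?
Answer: $- \frac{10014739483}{12202674000} \approx -0.8207$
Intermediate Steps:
$- \frac{218107}{123728} - \frac{92914}{\left(-6924 - 149163\right) + 57462} = \left(-218107\right) \frac{1}{123728} - \frac{92914}{-156087 + 57462} = - \frac{218107}{123728} - \frac{92914}{-98625} = - \frac{218107}{123728} - - \frac{92914}{98625} = - \frac{218107}{123728} + \frac{92914}{98625} = - \frac{10014739483}{12202674000}$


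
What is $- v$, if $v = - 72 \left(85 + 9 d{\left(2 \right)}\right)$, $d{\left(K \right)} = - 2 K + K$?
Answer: $4824$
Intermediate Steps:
$d{\left(K \right)} = - K$
$v = -4824$ ($v = - 72 \left(85 + 9 \left(\left(-1\right) 2\right)\right) = - 72 \left(85 + 9 \left(-2\right)\right) = - 72 \left(85 - 18\right) = \left(-72\right) 67 = -4824$)
$- v = \left(-1\right) \left(-4824\right) = 4824$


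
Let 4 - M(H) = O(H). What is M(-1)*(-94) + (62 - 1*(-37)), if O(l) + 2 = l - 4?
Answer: -935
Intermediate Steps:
O(l) = -6 + l (O(l) = -2 + (l - 4) = -2 + (-4 + l) = -6 + l)
M(H) = 10 - H (M(H) = 4 - (-6 + H) = 4 + (6 - H) = 10 - H)
M(-1)*(-94) + (62 - 1*(-37)) = (10 - 1*(-1))*(-94) + (62 - 1*(-37)) = (10 + 1)*(-94) + (62 + 37) = 11*(-94) + 99 = -1034 + 99 = -935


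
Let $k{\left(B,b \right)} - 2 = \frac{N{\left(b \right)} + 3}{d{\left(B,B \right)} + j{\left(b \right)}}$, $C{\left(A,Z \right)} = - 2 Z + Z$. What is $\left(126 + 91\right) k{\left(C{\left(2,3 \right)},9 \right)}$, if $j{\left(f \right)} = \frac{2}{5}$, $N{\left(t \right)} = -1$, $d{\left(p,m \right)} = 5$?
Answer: $\frac{13888}{27} \approx 514.37$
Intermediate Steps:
$C{\left(A,Z \right)} = - Z$
$j{\left(f \right)} = \frac{2}{5}$ ($j{\left(f \right)} = 2 \cdot \frac{1}{5} = \frac{2}{5}$)
$k{\left(B,b \right)} = \frac{64}{27}$ ($k{\left(B,b \right)} = 2 + \frac{-1 + 3}{5 + \frac{2}{5}} = 2 + \frac{2}{\frac{27}{5}} = 2 + 2 \cdot \frac{5}{27} = 2 + \frac{10}{27} = \frac{64}{27}$)
$\left(126 + 91\right) k{\left(C{\left(2,3 \right)},9 \right)} = \left(126 + 91\right) \frac{64}{27} = 217 \cdot \frac{64}{27} = \frac{13888}{27}$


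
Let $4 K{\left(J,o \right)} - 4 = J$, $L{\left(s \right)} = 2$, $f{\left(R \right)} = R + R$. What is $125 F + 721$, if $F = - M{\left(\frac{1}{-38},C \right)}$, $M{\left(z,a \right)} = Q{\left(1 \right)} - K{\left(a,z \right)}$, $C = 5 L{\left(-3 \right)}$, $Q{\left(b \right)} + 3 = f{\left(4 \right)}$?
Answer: $\frac{1067}{2} \approx 533.5$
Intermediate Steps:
$f{\left(R \right)} = 2 R$
$K{\left(J,o \right)} = 1 + \frac{J}{4}$
$Q{\left(b \right)} = 5$ ($Q{\left(b \right)} = -3 + 2 \cdot 4 = -3 + 8 = 5$)
$C = 10$ ($C = 5 \cdot 2 = 10$)
$M{\left(z,a \right)} = 4 - \frac{a}{4}$ ($M{\left(z,a \right)} = 5 - \left(1 + \frac{a}{4}\right) = 4 - \frac{a}{4}$)
$F = - \frac{3}{2}$ ($F = - (4 - \frac{5}{2}) = \left(-1\right) \frac{3}{2} = - \frac{3}{2} \approx -1.5$)
$125 F + 721 = 125 \left(- \frac{3}{2}\right) + 721 = - \frac{375}{2} + 721 = \frac{1067}{2}$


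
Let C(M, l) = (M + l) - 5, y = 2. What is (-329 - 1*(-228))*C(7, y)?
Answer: -404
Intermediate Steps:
C(M, l) = -5 + M + l
(-329 - 1*(-228))*C(7, y) = (-329 - 1*(-228))*(-5 + 7 + 2) = (-329 + 228)*4 = -101*4 = -404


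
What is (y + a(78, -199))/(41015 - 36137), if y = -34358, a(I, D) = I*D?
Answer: -24940/2439 ≈ -10.225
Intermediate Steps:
a(I, D) = D*I
(y + a(78, -199))/(41015 - 36137) = (-34358 - 199*78)/(41015 - 36137) = (-34358 - 15522)/4878 = -49880*1/4878 = -24940/2439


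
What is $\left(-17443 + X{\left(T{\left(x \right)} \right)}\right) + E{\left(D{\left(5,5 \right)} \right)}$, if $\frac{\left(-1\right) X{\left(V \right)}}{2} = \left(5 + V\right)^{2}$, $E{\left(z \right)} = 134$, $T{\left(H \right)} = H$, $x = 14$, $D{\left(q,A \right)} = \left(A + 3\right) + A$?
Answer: $-18031$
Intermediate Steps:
$D{\left(q,A \right)} = 3 + 2 A$ ($D{\left(q,A \right)} = \left(3 + A\right) + A = 3 + 2 A$)
$X{\left(V \right)} = - 2 \left(5 + V\right)^{2}$
$\left(-17443 + X{\left(T{\left(x \right)} \right)}\right) + E{\left(D{\left(5,5 \right)} \right)} = \left(-17443 - 2 \left(5 + 14\right)^{2}\right) + 134 = \left(-17443 - 2 \cdot 19^{2}\right) + 134 = \left(-17443 - 722\right) + 134 = -18165 + 134 = -18031$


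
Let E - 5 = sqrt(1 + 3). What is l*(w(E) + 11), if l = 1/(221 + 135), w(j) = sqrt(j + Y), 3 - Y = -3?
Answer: 11/356 + sqrt(13)/356 ≈ 0.041027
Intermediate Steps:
Y = 6 (Y = 3 - 1*(-3) = 3 + 3 = 6)
E = 7 (E = 5 + sqrt(1 + 3) = 5 + sqrt(4) = 5 + 2 = 7)
w(j) = sqrt(6 + j) (w(j) = sqrt(j + 6) = sqrt(6 + j))
l = 1/356 ≈ 0.0028090
l*(w(E) + 11) = (sqrt(6 + 7) + 11)/356 = (sqrt(13) + 11)/356 = (11 + sqrt(13))/356 = 11/356 + sqrt(13)/356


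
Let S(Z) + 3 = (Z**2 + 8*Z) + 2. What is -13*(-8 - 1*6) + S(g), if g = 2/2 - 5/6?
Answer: 6565/36 ≈ 182.36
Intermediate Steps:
g = 1/6 (g = 2*(1/2) - 5*1/6 = 1 - 5/6 = 1/6 ≈ 0.16667)
S(Z) = -1 + Z**2 + 8*Z (S(Z) = -3 + ((Z**2 + 8*Z) + 2) = -3 + (2 + Z**2 + 8*Z) = -1 + Z**2 + 8*Z)
-13*(-8 - 1*6) + S(g) = -13*(-8 - 1*6) + (-1 + (1/6)**2 + 8*(1/6)) = -13*(-8 - 6) + (-1 + 1/36 + 4/3) = -13*(-14) + 13/36 = 182 + 13/36 = 6565/36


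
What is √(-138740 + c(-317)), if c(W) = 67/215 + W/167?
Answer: I*√178861355892730/35905 ≈ 372.48*I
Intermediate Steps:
c(W) = 67/215 + W/167 (c(W) = 67*(1/215) + W*(1/167) = 67/215 + W/167)
√(-138740 + c(-317)) = √(-138740 + (67/215 + (1/167)*(-317))) = √(-138740 + (67/215 - 317/167)) = √(-138740 - 56966/35905) = √(-4981516666/35905) = I*√178861355892730/35905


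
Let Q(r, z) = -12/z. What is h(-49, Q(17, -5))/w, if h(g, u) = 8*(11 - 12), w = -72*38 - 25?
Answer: 8/2761 ≈ 0.0028975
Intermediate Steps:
w = -2761 (w = -2736 - 25 = -2761)
h(g, u) = -8 (h(g, u) = 8*(-1) = -8)
h(-49, Q(17, -5))/w = -8/(-2761) = -8*(-1/2761) = 8/2761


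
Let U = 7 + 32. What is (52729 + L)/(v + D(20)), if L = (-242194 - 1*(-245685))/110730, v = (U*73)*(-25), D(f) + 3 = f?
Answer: -5838685661/7879325340 ≈ -0.74101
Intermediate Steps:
D(f) = -3 + f
U = 39
v = -71175 (v = (39*73)*(-25) = 2847*(-25) = -71175)
L = 3491/110730 (L = (-242194 + 245685)*(1/110730) = 3491*(1/110730) = 3491/110730 ≈ 0.031527)
(52729 + L)/(v + D(20)) = (52729 + 3491/110730)/(-71175 + (-3 + 20)) = 5838685661/(110730*(-71175 + 17)) = (5838685661/110730)/(-71158) = (5838685661/110730)*(-1/71158) = -5838685661/7879325340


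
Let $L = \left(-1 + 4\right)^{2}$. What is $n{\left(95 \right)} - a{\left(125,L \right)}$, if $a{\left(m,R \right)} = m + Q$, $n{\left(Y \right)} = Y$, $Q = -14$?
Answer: $-16$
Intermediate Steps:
$L = 9$ ($L = 3^{2} = 9$)
$a{\left(m,R \right)} = -14 + m$ ($a{\left(m,R \right)} = m - 14 = -14 + m$)
$n{\left(95 \right)} - a{\left(125,L \right)} = 95 - \left(-14 + 125\right) = 95 - 111 = -16$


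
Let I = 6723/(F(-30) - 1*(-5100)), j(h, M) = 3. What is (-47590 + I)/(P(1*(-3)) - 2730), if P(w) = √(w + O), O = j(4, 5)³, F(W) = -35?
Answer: 21934333057/1258293898 + 241036627*√6/18874408470 ≈ 17.463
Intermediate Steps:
I = 6723/5065 (I = 6723/(-35 - 1*(-5100)) = 6723/(-35 + 5100) = 6723/5065 ≈ 1.3273)
O = 27 (O = 3³ = 27)
P(w) = √(27 + w) (P(w) = √(w + 27) = √(27 + w))
(-47590 + I)/(P(1*(-3)) - 2730) = (-47590 + 6723/5065)/(√(27 + 1*(-3)) - 2730) = -241036627/(5065*(√(27 - 3) - 2730)) = -241036627/(5065*(√24 - 2730)) = -241036627/(5065*(2*√6 - 2730)) = -241036627/(5065*(-2730 + 2*√6))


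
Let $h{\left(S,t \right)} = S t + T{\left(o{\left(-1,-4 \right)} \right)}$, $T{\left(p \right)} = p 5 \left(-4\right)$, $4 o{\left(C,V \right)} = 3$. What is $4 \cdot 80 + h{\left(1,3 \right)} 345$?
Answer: $-3820$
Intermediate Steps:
$o{\left(C,V \right)} = \frac{3}{4}$ ($o{\left(C,V \right)} = \frac{1}{4} \cdot 3 = \frac{3}{4}$)
$T{\left(p \right)} = - 20 p$ ($T{\left(p \right)} = 5 p \left(-4\right) = - 20 p$)
$h{\left(S,t \right)} = -15 + S t$ ($h{\left(S,t \right)} = S t - 15 = -15 + S t$)
$4 \cdot 80 + h{\left(1,3 \right)} 345 = 4 \cdot 80 + \left(-15 + 1 \cdot 3\right) 345 = 320 + \left(-15 + 3\right) 345 = 320 - 4140 = -3820$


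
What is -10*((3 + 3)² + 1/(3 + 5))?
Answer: -1445/4 ≈ -361.25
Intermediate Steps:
-10*((3 + 3)² + 1/(3 + 5)) = -10*(6² + 1/8) = -10*(36 + ⅛) = -10*289/8 = -1445/4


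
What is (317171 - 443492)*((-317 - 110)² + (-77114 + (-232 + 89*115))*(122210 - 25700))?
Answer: 818143256196201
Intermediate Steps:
(317171 - 443492)*((-317 - 110)² + (-77114 + (-232 + 89*115))*(122210 - 25700)) = -126321*((-427)² + (-77114 + (-232 + 10235))*96510) = -126321*(182329 + (-77114 + 10003)*96510) = -126321*(182329 - 67111*96510) = -126321*(182329 - 6476882610) = -126321*(-6476700281) = 818143256196201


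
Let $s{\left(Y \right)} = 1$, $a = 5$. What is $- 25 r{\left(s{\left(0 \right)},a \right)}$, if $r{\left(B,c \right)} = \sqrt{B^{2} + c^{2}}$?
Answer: $- 25 \sqrt{26} \approx -127.48$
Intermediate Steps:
$- 25 r{\left(s{\left(0 \right)},a \right)} = - 25 \sqrt{1^{2} + 5^{2}} = - 25 \sqrt{1 + 25} = - 25 \sqrt{26}$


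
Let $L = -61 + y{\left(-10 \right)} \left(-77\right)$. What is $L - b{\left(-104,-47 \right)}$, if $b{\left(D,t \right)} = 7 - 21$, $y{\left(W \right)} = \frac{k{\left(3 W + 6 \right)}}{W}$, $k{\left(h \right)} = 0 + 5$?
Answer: $- \frac{17}{2} \approx -8.5$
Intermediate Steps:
$k{\left(h \right)} = 5$
$y{\left(W \right)} = \frac{5}{W}$
$b{\left(D,t \right)} = -14$ ($b{\left(D,t \right)} = 7 - 21 = -14$)
$L = - \frac{45}{2}$ ($L = -61 + \frac{5}{-10} \left(-77\right) = -61 + 5 \left(- \frac{1}{10}\right) \left(-77\right) = -61 - - \frac{77}{2} = -61 + \frac{77}{2} = - \frac{45}{2} \approx -22.5$)
$L - b{\left(-104,-47 \right)} = - \frac{45}{2} - -14 = - \frac{45}{2} + 14 = - \frac{17}{2}$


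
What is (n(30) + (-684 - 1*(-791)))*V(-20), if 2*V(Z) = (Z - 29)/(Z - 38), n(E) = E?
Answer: 6713/116 ≈ 57.871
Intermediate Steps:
V(Z) = (-29 + Z)/(2*(-38 + Z)) (V(Z) = ((Z - 29)/(Z - 38))/2 = ((-29 + Z)/(-38 + Z))/2 = (-29 + Z)/(2*(-38 + Z)))
(n(30) + (-684 - 1*(-791)))*V(-20) = (30 + (-684 - 1*(-791)))*((-29 - 20)/(2*(-38 - 20))) = (30 + (-684 + 791))*((½)*(-49)/(-58)) = (30 + 107)*((½)*(-1/58)*(-49)) = 137*(49/116) = 6713/116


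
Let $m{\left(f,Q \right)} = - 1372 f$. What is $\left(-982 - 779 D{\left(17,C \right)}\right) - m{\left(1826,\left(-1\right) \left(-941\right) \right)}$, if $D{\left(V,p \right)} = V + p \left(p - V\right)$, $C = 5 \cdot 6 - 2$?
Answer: $2251115$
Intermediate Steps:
$C = 28$ ($C = 30 - 2 = 28$)
$\left(-982 - 779 D{\left(17,C \right)}\right) - m{\left(1826,\left(-1\right) \left(-941\right) \right)} = \left(-982 - 779 \left(17 + 28^{2} - 17 \cdot 28\right)\right) - \left(-1372\right) 1826 = \left(-982 - 779 \left(17 + 784 - 476\right)\right) - -2505272 = \left(-982 - 253175\right) + 2505272 = -254157 + 2505272 = 2251115$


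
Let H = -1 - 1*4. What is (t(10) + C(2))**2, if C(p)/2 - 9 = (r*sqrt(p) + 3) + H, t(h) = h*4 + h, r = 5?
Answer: 4296 + 1280*sqrt(2) ≈ 6106.2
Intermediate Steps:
H = -5 (H = -1 - 4 = -5)
t(h) = 5*h (t(h) = 4*h + h = 5*h)
C(p) = 14 + 10*sqrt(p) (C(p) = 18 + 2*((5*sqrt(p) + 3) - 5) = 18 + 2*((3 + 5*sqrt(p)) - 5) = 18 + 2*(-2 + 5*sqrt(p)) = 18 + (-4 + 10*sqrt(p)) = 14 + 10*sqrt(p))
(t(10) + C(2))**2 = (5*10 + (14 + 10*sqrt(2)))**2 = (50 + (14 + 10*sqrt(2)))**2 = (64 + 10*sqrt(2))**2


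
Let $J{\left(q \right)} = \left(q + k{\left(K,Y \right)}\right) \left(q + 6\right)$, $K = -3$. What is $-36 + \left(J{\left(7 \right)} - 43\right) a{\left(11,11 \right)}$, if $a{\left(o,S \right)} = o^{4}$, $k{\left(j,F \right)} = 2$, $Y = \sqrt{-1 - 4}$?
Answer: $1083398$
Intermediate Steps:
$Y = i \sqrt{5}$ ($Y = \sqrt{-5} = i \sqrt{5} \approx 2.2361 i$)
$J{\left(q \right)} = \left(2 + q\right) \left(6 + q\right)$ ($J{\left(q \right)} = \left(q + 2\right) \left(q + 6\right) = \left(2 + q\right) \left(6 + q\right)$)
$-36 + \left(J{\left(7 \right)} - 43\right) a{\left(11,11 \right)} = -36 + \left(\left(12 + 7^{2} + 8 \cdot 7\right) - 43\right) 11^{4} = -36 + \left(\left(12 + 49 + 56\right) - 43\right) 14641 = -36 + \left(117 - 43\right) 14641 = -36 + 74 \cdot 14641 = -36 + 1083434 = 1083398$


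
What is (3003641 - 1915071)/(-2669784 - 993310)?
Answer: -544285/1831547 ≈ -0.29717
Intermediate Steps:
(3003641 - 1915071)/(-2669784 - 993310) = 1088570/(-3663094) = 1088570*(-1/3663094) = -544285/1831547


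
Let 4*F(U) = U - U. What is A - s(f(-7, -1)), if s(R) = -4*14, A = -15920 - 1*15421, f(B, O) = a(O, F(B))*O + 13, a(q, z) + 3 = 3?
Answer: -31285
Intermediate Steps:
F(U) = 0 (F(U) = (U - U)/4 = (1/4)*0 = 0)
a(q, z) = 0 (a(q, z) = -3 + 3 = 0)
f(B, O) = 13 (f(B, O) = 0*O + 13 = 0 + 13 = 13)
A = -31341 (A = -15920 - 15421 = -31341)
s(R) = -56
A - s(f(-7, -1)) = -31341 - 1*(-56) = -31341 + 56 = -31285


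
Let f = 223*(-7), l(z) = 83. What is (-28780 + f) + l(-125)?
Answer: -30258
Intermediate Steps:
f = -1561
(-28780 + f) + l(-125) = (-28780 - 1561) + 83 = -30341 + 83 = -30258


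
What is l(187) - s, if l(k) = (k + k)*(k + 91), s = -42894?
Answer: 146866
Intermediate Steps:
l(k) = 2*k*(91 + k) (l(k) = (2*k)*(91 + k) = 2*k*(91 + k))
l(187) - s = 2*187*(91 + 187) - 1*(-42894) = 2*187*278 + 42894 = 103972 + 42894 = 146866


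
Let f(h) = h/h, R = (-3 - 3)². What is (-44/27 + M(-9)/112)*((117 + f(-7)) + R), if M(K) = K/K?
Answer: -53911/216 ≈ -249.59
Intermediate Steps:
M(K) = 1
R = 36 (R = (-6)² = 36)
f(h) = 1
(-44/27 + M(-9)/112)*((117 + f(-7)) + R) = (-44/27 + 1/112)*((117 + 1) + 36) = (-44*1/27 + 1*(1/112))*(118 + 36) = (-44/27 + 1/112)*154 = -4901/3024*154 = -53911/216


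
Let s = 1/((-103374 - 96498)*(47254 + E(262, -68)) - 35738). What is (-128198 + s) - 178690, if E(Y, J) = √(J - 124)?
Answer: (-490706546688*√3 + 2898491862212689*I)/(2*(-4722393613*I + 799488*√3)) ≈ -3.0689e+5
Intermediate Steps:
E(Y, J) = √(-124 + J)
s = 1/(-9444787226 - 1598976*I*√3) (s = 1/((-103374 - 96498)*(47254 + √(-124 - 68)) - 35738) = 1/(-199872*(47254 + √(-192)) - 35738) = 1/(-199872*(47254 + 8*I*√3) - 35738) = 1/((-9444751488 - 1598976*I*√3) - 35738) = 1/(-9444787226 - 1598976*I*√3) ≈ -1.0588e-10 + 3.1e-14*I)
(-128198 + s) - 178690 = (-128198 + I/(2*(-4722393613*I + 799488*√3))) - 178690 = -306888 + I/(2*(-4722393613*I + 799488*√3))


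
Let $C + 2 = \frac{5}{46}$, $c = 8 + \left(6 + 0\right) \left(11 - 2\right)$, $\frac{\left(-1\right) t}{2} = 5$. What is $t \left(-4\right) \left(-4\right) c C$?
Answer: $\frac{431520}{23} \approx 18762.0$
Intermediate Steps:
$t = -10$ ($t = \left(-2\right) 5 = -10$)
$c = 62$ ($c = 8 + 6 \cdot 9 = 8 + 54 = 62$)
$C = - \frac{87}{46}$ ($C = -2 + \frac{5}{46} = - \frac{87}{46} \approx -1.8913$)
$t \left(-4\right) \left(-4\right) c C = \left(-10\right) \left(-4\right) \left(-4\right) 62 \left(- \frac{87}{46}\right) = 40 \left(-4\right) 62 \left(- \frac{87}{46}\right) = \left(-160\right) 62 \left(- \frac{87}{46}\right) = \left(-9920\right) \left(- \frac{87}{46}\right) = \frac{431520}{23}$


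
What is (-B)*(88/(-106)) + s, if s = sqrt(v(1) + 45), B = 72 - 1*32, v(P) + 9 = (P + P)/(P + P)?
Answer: 1760/53 + sqrt(37) ≈ 39.290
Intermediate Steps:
v(P) = -8 (v(P) = -9 + (P + P)/(P + P) = -9 + (2*P)/((2*P)) = -9 + (2*P)*(1/(2*P)) = -9 + 1 = -8)
B = 40 (B = 72 - 32 = 40)
s = sqrt(37) (s = sqrt(-8 + 45) = sqrt(37) ≈ 6.0828)
(-B)*(88/(-106)) + s = (-1*40)*(88/(-106)) + sqrt(37) = -3520*(-1)/106 + sqrt(37) = -40*(-44/53) + sqrt(37) = 1760/53 + sqrt(37)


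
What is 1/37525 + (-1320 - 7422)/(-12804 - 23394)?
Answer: 54679958/226388325 ≈ 0.24153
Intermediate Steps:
1/37525 + (-1320 - 7422)/(-12804 - 23394) = 1/37525 - 8742/(-36198) = 1/37525 - 8742*(-1/36198) = 1/37525 + 1457/6033 = 54679958/226388325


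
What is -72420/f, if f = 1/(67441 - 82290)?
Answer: 1075364580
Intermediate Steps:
f = -1/14849 (f = 1/(-14849) = -1/14849 ≈ -6.7345e-5)
-72420/f = -72420/(-1/14849) = -72420*(-14849) = 1075364580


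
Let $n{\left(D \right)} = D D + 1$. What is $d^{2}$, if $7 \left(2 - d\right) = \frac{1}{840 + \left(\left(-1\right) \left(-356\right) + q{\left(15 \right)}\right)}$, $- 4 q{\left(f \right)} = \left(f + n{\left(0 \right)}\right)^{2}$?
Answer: $\frac{251127409}{62789776} \approx 3.9995$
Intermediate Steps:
$n{\left(D \right)} = 1 + D^{2}$ ($n{\left(D \right)} = D^{2} + 1 = 1 + D^{2}$)
$q{\left(f \right)} = - \frac{\left(1 + f\right)^{2}}{4}$ ($q{\left(f \right)} = - \frac{\left(f + \left(1 + 0^{2}\right)\right)^{2}}{4} = - \frac{\left(f + \left(1 + 0\right)\right)^{2}}{4} = - \frac{\left(f + 1\right)^{2}}{4} = - \frac{\left(1 + f\right)^{2}}{4}$)
$d = \frac{15847}{7924}$ ($d = 2 - \frac{1}{7 \left(840 - \left(-356 + \frac{\left(1 + 15\right)^{2}}{4}\right)\right)} = 2 - \frac{1}{7 \left(840 + \left(356 - \frac{16^{2}}{4}\right)\right)} = 2 - \frac{1}{7 \left(840 + \left(356 - 64\right)\right)} = 2 - \frac{1}{7 \left(840 + 292\right)} = 2 - \frac{1}{7 \cdot 1132} = 2 - \frac{1}{7924} = \frac{15847}{7924} \approx 1.9999$)
$d^{2} = \left(\frac{15847}{7924}\right)^{2} = \frac{251127409}{62789776}$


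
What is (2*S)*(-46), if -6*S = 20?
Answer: 920/3 ≈ 306.67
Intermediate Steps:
S = -10/3 (S = -⅙*20 = -10/3 ≈ -3.3333)
(2*S)*(-46) = (2*(-10/3))*(-46) = -20/3*(-46) = 920/3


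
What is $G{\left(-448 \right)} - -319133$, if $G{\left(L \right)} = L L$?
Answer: $519837$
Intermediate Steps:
$G{\left(L \right)} = L^{2}$
$G{\left(-448 \right)} - -319133 = \left(-448\right)^{2} - -319133 = 200704 + 319133 = 519837$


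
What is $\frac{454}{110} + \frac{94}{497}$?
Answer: $\frac{117989}{27335} \approx 4.3164$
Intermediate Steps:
$\frac{454}{110} + \frac{94}{497} = 454 \cdot \frac{1}{110} + 94 \cdot \frac{1}{497} = \frac{227}{55} + \frac{94}{497} = \frac{117989}{27335}$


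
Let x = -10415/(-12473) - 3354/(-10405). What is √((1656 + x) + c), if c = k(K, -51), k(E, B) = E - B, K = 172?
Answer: 4*√1979248058571618305/129781565 ≈ 43.361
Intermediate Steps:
x = 150202517/129781565 (x = -10415*(-1/12473) - 3354*(-1/10405) = 10415/12473 + 3354/10405 = 150202517/129781565 ≈ 1.1573)
c = 223 (c = 172 - 1*(-51) = 172 + 51 = 223)
√((1656 + x) + c) = √((1656 + 150202517/129781565) + 223) = √(215068474157/129781565 + 223) = √(244009763152/129781565) = 4*√1979248058571618305/129781565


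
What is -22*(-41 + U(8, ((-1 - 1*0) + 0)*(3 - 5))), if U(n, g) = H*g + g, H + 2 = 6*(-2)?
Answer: 1474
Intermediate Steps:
H = -14 (H = -2 + 6*(-2) = -2 - 12 = -14)
U(n, g) = -13*g (U(n, g) = -14*g + g = -13*g)
-22*(-41 + U(8, ((-1 - 1*0) + 0)*(3 - 5))) = -22*(-41 - 13*((-1 - 1*0) + 0)*(3 - 5)) = -22*(-41 - 13*((-1 + 0) + 0)*(-2)) = -22*(-41 - 13*(-1 + 0)*(-2)) = -22*(-41 - (-13)*(-2)) = -22*(-41 - 13*2) = -22*(-41 - 26) = -22*(-67) = 1474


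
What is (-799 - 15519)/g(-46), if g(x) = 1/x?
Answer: 750628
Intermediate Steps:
(-799 - 15519)/g(-46) = (-799 - 15519)/(1/(-46)) = -16318/(-1/46) = -16318*(-46) = 750628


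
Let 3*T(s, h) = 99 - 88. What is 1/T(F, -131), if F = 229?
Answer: 3/11 ≈ 0.27273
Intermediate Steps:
T(s, h) = 11/3 (T(s, h) = (99 - 88)/3 = (1/3)*11 = 11/3)
1/T(F, -131) = 1/(11/3) = 3/11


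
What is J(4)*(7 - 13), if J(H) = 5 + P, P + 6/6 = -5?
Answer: 6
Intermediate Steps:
P = -6 (P = -1 - 5 = -6)
J(H) = -1 (J(H) = 5 - 6 = -1)
J(4)*(7 - 13) = -(7 - 13) = -1*(-6) = 6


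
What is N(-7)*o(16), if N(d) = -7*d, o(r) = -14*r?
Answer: -10976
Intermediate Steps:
N(-7)*o(16) = (-7*(-7))*(-14*16) = 49*(-224) = -10976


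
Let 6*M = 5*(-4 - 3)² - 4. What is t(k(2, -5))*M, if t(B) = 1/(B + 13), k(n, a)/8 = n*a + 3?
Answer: -241/258 ≈ -0.93411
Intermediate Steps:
k(n, a) = 24 + 8*a*n (k(n, a) = 8*(n*a + 3) = 8*(a*n + 3) = 8*(3 + a*n) = 24 + 8*a*n)
t(B) = 1/(13 + B)
M = 241/6 (M = (5*(-4 - 3)² - 4)/6 = (5*(-7)² - 4)/6 = (5*49 - 4)/6 = (245 - 4)/6 = (⅙)*241 = 241/6 ≈ 40.167)
t(k(2, -5))*M = (241/6)/(13 + (24 + 8*(-5)*2)) = (241/6)/(13 + (24 - 80)) = (241/6)/(13 - 56) = (241/6)/(-43) = -1/43*241/6 = -241/258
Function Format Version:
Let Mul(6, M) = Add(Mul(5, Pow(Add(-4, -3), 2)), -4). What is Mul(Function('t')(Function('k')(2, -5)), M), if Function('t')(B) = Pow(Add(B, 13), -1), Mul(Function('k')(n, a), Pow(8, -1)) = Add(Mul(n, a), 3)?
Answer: Rational(-241, 258) ≈ -0.93411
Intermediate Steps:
Function('k')(n, a) = Add(24, Mul(8, a, n)) (Function('k')(n, a) = Mul(8, Add(Mul(n, a), 3)) = Mul(8, Add(Mul(a, n), 3)) = Mul(8, Add(3, Mul(a, n))) = Add(24, Mul(8, a, n)))
Function('t')(B) = Pow(Add(13, B), -1)
M = Rational(241, 6) (M = Mul(Rational(1, 6), Add(Mul(5, Pow(Add(-4, -3), 2)), -4)) = Mul(Rational(1, 6), Add(Mul(5, Pow(-7, 2)), -4)) = Mul(Rational(1, 6), Add(Mul(5, 49), -4)) = Mul(Rational(1, 6), Add(245, -4)) = Mul(Rational(1, 6), 241) = Rational(241, 6) ≈ 40.167)
Mul(Function('t')(Function('k')(2, -5)), M) = Mul(Pow(Add(13, Add(24, Mul(8, -5, 2))), -1), Rational(241, 6)) = Mul(Pow(Add(13, Add(24, -80)), -1), Rational(241, 6)) = Mul(Pow(Add(13, -56), -1), Rational(241, 6)) = Mul(Pow(-43, -1), Rational(241, 6)) = Mul(Rational(-1, 43), Rational(241, 6)) = Rational(-241, 258)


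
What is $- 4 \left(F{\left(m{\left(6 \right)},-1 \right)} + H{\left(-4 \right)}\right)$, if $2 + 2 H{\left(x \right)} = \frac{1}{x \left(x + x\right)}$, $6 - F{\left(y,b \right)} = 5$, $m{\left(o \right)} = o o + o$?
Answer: $- \frac{1}{16} \approx -0.0625$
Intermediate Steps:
$m{\left(o \right)} = o + o^{2}$ ($m{\left(o \right)} = o^{2} + o = o + o^{2}$)
$F{\left(y,b \right)} = 1$ ($F{\left(y,b \right)} = 6 - 5 = 1$)
$H{\left(x \right)} = -1 + \frac{1}{4 x^{2}}$ ($H{\left(x \right)} = -1 + \frac{1}{2 x \left(x + x\right)} = -1 + \frac{1}{2 x 2 x} = -1 + \frac{1}{2 \cdot 2 x^{2}} = -1 + \frac{\frac{1}{2} \frac{1}{x^{2}}}{2} = -1 + \frac{1}{4 x^{2}}$)
$- 4 \left(F{\left(m{\left(6 \right)},-1 \right)} + H{\left(-4 \right)}\right) = - 4 \left(1 - \left(1 - \frac{1}{4 \cdot 16}\right)\right) = - 4 \left(1 + \left(-1 + \frac{1}{4} \cdot \frac{1}{16}\right)\right) = - 4 \left(1 + \left(-1 + \frac{1}{64}\right)\right) = - 4 \left(1 - \frac{63}{64}\right) = \left(-4\right) \frac{1}{64} = - \frac{1}{16}$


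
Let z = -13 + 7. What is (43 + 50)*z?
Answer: -558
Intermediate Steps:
z = -6
(43 + 50)*z = (43 + 50)*(-6) = 93*(-6) = -558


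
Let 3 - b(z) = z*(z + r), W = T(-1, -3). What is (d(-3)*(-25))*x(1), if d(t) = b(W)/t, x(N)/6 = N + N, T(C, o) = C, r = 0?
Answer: 200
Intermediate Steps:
W = -1
b(z) = 3 - z² (b(z) = 3 - z*(z + 0) = 3 - z*z = 3 - z²)
x(N) = 12*N (x(N) = 6*(N + N) = 6*(2*N) = 12*N)
d(t) = 2/t (d(t) = (3 - 1*(-1)²)/t = (3 - 1*1)/t = (3 - 1)/t = 2/t)
(d(-3)*(-25))*x(1) = ((2/(-3))*(-25))*(12*1) = ((2*(-⅓))*(-25))*12 = -⅔*(-25)*12 = (50/3)*12 = 200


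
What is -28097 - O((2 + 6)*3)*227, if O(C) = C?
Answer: -33545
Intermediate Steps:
-28097 - O((2 + 6)*3)*227 = -28097 - (2 + 6)*3*227 = -28097 - 8*3*227 = -28097 - 24*227 = -28097 - 1*5448 = -28097 - 5448 = -33545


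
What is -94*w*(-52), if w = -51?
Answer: -249288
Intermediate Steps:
-94*w*(-52) = -94*(-51)*(-52) = 4794*(-52) = -249288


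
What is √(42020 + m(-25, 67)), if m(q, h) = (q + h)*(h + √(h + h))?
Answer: √(44834 + 42*√134) ≈ 212.89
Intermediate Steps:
m(q, h) = (h + q)*(h + √2*√h) (m(q, h) = (h + q)*(h + √(2*h)) = (h + q)*(h + √2*√h))
√(42020 + m(-25, 67)) = √(42020 + (67² + 67*(-25) + √2*67^(3/2) - 25*√2*√67)) = √(42020 + (4489 - 1675 + √2*(67*√67) - 25*√134)) = √(42020 + (4489 - 1675 + 67*√134 - 25*√134)) = √(42020 + (2814 + 42*√134)) = √(44834 + 42*√134)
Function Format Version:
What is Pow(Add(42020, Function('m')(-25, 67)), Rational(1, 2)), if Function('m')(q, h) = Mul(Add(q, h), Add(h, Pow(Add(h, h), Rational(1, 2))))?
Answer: Pow(Add(44834, Mul(42, Pow(134, Rational(1, 2)))), Rational(1, 2)) ≈ 212.89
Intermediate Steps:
Function('m')(q, h) = Mul(Add(h, q), Add(h, Mul(Pow(2, Rational(1, 2)), Pow(h, Rational(1, 2))))) (Function('m')(q, h) = Mul(Add(h, q), Add(h, Pow(Mul(2, h), Rational(1, 2)))) = Mul(Add(h, q), Add(h, Mul(Pow(2, Rational(1, 2)), Pow(h, Rational(1, 2))))))
Pow(Add(42020, Function('m')(-25, 67)), Rational(1, 2)) = Pow(Add(42020, Add(Pow(67, 2), Mul(67, -25), Mul(Pow(2, Rational(1, 2)), Pow(67, Rational(3, 2))), Mul(-25, Pow(2, Rational(1, 2)), Pow(67, Rational(1, 2))))), Rational(1, 2)) = Pow(Add(42020, Add(4489, -1675, Mul(Pow(2, Rational(1, 2)), Mul(67, Pow(67, Rational(1, 2)))), Mul(-25, Pow(134, Rational(1, 2))))), Rational(1, 2)) = Pow(Add(42020, Add(4489, -1675, Mul(67, Pow(134, Rational(1, 2))), Mul(-25, Pow(134, Rational(1, 2))))), Rational(1, 2)) = Pow(Add(42020, Add(2814, Mul(42, Pow(134, Rational(1, 2))))), Rational(1, 2)) = Pow(Add(44834, Mul(42, Pow(134, Rational(1, 2)))), Rational(1, 2))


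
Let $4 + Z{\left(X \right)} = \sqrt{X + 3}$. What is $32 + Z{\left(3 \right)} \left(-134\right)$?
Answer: $568 - 134 \sqrt{6} \approx 239.77$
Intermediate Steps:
$Z{\left(X \right)} = -4 + \sqrt{3 + X}$ ($Z{\left(X \right)} = -4 + \sqrt{X + 3} = -4 + \sqrt{3 + X}$)
$32 + Z{\left(3 \right)} \left(-134\right) = 32 + \left(-4 + \sqrt{3 + 3}\right) \left(-134\right) = 32 + \left(-4 + \sqrt{6}\right) \left(-134\right) = 32 + \left(536 - 134 \sqrt{6}\right) = 568 - 134 \sqrt{6}$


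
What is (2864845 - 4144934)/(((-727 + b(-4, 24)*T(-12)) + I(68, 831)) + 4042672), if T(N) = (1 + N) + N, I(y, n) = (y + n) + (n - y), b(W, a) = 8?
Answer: -1280089/4043423 ≈ -0.31659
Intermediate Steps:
I(y, n) = 2*n (I(y, n) = (n + y) + (n - y) = 2*n)
T(N) = 1 + 2*N
(2864845 - 4144934)/(((-727 + b(-4, 24)*T(-12)) + I(68, 831)) + 4042672) = (2864845 - 4144934)/(((-727 + 8*(1 + 2*(-12))) + 2*831) + 4042672) = -1280089/(((-727 + 8*(1 - 24)) + 1662) + 4042672) = -1280089/(((-727 + 8*(-23)) + 1662) + 4042672) = -1280089/(((-727 - 184) + 1662) + 4042672) = -1280089/((-911 + 1662) + 4042672) = -1280089/(751 + 4042672) = -1280089/4043423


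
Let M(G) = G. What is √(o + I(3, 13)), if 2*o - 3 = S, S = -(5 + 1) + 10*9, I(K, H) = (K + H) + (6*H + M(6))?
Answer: √574/2 ≈ 11.979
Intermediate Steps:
I(K, H) = 6 + K + 7*H (I(K, H) = (K + H) + (6*H + 6) = (H + K) + (6 + 6*H) = 6 + K + 7*H)
S = 84 (S = -1*6 + 90 = -6 + 90 = 84)
o = 87/2 (o = 3/2 + (½)*84 = 3/2 + 42 = 87/2 ≈ 43.500)
√(o + I(3, 13)) = √(87/2 + (6 + 3 + 7*13)) = √(87/2 + (6 + 3 + 91)) = √(87/2 + 100) = √(287/2) = √574/2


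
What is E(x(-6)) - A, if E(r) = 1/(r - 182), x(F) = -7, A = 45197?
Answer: -8542234/189 ≈ -45197.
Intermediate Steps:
E(r) = 1/(-182 + r)
E(x(-6)) - A = 1/(-182 - 7) - 1*45197 = 1/(-189) - 45197 = -1/189 - 45197 = -8542234/189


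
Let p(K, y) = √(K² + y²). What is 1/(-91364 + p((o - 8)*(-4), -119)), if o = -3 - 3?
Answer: -13052/1192480457 - √353/1192480457 ≈ -1.0961e-5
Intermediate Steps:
o = -6
1/(-91364 + p((o - 8)*(-4), -119)) = 1/(-91364 + √(((-6 - 8)*(-4))² + (-119)²)) = 1/(-91364 + √((-14*(-4))² + 14161)) = 1/(-91364 + √(56² + 14161)) = 1/(-91364 + √(3136 + 14161)) = 1/(-91364 + √17297) = 1/(-91364 + 7*√353)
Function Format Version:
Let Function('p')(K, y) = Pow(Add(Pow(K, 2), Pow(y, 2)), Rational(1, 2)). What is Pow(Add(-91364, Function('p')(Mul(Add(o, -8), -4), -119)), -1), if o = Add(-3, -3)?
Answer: Add(Rational(-13052, 1192480457), Mul(Rational(-1, 1192480457), Pow(353, Rational(1, 2)))) ≈ -1.0961e-5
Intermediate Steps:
o = -6
Pow(Add(-91364, Function('p')(Mul(Add(o, -8), -4), -119)), -1) = Pow(Add(-91364, Pow(Add(Pow(Mul(Add(-6, -8), -4), 2), Pow(-119, 2)), Rational(1, 2))), -1) = Pow(Add(-91364, Pow(Add(Pow(Mul(-14, -4), 2), 14161), Rational(1, 2))), -1) = Pow(Add(-91364, Pow(Add(Pow(56, 2), 14161), Rational(1, 2))), -1) = Pow(Add(-91364, Pow(Add(3136, 14161), Rational(1, 2))), -1) = Pow(Add(-91364, Pow(17297, Rational(1, 2))), -1) = Pow(Add(-91364, Mul(7, Pow(353, Rational(1, 2)))), -1)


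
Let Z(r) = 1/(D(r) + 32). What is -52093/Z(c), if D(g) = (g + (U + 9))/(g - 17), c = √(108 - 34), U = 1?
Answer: -345689148/215 + 1406511*√74/215 ≈ -1.5516e+6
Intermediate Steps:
c = √74 ≈ 8.6023
D(g) = (10 + g)/(-17 + g) (D(g) = (g + (1 + 9))/(g - 17) = (g + 10)/(-17 + g) = (10 + g)/(-17 + g))
Z(r) = 1/(32 + (10 + r)/(-17 + r)) (Z(r) = 1/((10 + r)/(-17 + r) + 32) = 1/(32 + (10 + r)/(-17 + r)))
-52093/Z(c) = -52093*3*(-178 + 11*√74)/(-17 + √74) = -156279*(-178 + 11*√74)/(-17 + √74)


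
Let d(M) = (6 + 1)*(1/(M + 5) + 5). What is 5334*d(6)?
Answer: 2090928/11 ≈ 1.9008e+5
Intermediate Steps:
d(M) = 35 + 7/(5 + M) (d(M) = 7*(1/(5 + M) + 5) = 7*(5 + 1/(5 + M)) = 35 + 7/(5 + M))
5334*d(6) = 5334*(7*(26 + 5*6)/(5 + 6)) = 5334*(7*(26 + 30)/11) = 5334*(7*(1/11)*56) = 5334*(392/11) = 2090928/11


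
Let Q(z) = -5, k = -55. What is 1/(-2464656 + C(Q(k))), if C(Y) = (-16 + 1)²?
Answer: -1/2464431 ≈ -4.0577e-7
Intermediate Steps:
C(Y) = 225 (C(Y) = (-15)² = 225)
1/(-2464656 + C(Q(k))) = 1/(-2464656 + 225) = 1/(-2464431) = -1/2464431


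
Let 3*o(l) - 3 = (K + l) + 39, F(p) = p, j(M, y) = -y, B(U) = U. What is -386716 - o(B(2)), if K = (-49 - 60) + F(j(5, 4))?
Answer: -386693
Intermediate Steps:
K = -113 (K = (-49 - 60) - 1*4 = -109 - 4 = -113)
o(l) = -71/3 + l/3 (o(l) = 1 + ((-113 + l) + 39)/3 = 1 + (-74 + l)/3 = 1 + (-74/3 + l/3) = -71/3 + l/3)
-386716 - o(B(2)) = -386716 - (-71/3 + (⅓)*2) = -386716 - (-71/3 + ⅔) = -386716 - 1*(-23) = -386716 + 23 = -386693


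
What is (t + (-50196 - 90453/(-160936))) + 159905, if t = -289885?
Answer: -28996714283/160936 ≈ -1.8018e+5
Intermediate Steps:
(t + (-50196 - 90453/(-160936))) + 159905 = (-289885 + (-50196 - 90453/(-160936))) + 159905 = (-289885 + (-50196 - 90453*(-1)/160936)) + 159905 = (-289885 + (-50196 - 1*(-90453/160936))) + 159905 = (-289885 + (-50196 + 90453/160936)) + 159905 = (-289885 - 8078253003/160936) + 159905 = -54731185363/160936 + 159905 = -28996714283/160936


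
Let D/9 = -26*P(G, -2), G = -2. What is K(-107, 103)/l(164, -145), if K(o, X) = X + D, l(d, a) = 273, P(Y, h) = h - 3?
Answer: 1273/273 ≈ 4.6630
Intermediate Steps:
P(Y, h) = -3 + h
D = 1170 (D = 9*(-26*(-3 - 2)) = 9*(-26*(-5)) = 9*130 = 1170)
K(o, X) = 1170 + X (K(o, X) = X + 1170 = 1170 + X)
K(-107, 103)/l(164, -145) = (1170 + 103)/273 = 1273*(1/273) = 1273/273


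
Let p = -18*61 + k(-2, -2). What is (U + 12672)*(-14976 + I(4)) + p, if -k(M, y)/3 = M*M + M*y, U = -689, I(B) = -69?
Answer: -180285357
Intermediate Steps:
k(M, y) = -3*M² - 3*M*y (k(M, y) = -3*(M*M + M*y) = -3*(M² + M*y) = -3*M² - 3*M*y)
p = -1122 (p = -18*61 - 3*(-2)*(-2 - 2) = -1098 - 3*(-2)*(-4) = -1098 - 24 = -1122)
(U + 12672)*(-14976 + I(4)) + p = (-689 + 12672)*(-14976 - 69) - 1122 = 11983*(-15045) - 1122 = -180284235 - 1122 = -180285357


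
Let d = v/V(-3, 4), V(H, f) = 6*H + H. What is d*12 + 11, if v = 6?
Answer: 53/7 ≈ 7.5714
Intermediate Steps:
V(H, f) = 7*H
d = -2/7 (d = 6/((7*(-3))) = 6/(-21) = 6*(-1/21) = -2/7 ≈ -0.28571)
d*12 + 11 = -2/7*12 + 11 = -24/7 + 11 = 53/7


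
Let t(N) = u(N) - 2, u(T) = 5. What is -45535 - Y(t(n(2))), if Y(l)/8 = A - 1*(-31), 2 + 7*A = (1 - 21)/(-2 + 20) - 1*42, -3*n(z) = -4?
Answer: -411583/9 ≈ -45731.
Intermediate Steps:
n(z) = 4/3 (n(z) = -⅓*(-4) = 4/3)
A = -58/9 (A = -2/7 + ((1 - 21)/(-2 + 20) - 1*42)/7 = -2/7 + (-20/18 - 42)/7 = -2/7 + (-20*1/18 - 42)/7 = -2/7 + (-10/9 - 42)/7 = -2/7 + (⅐)*(-388/9) = -2/7 - 388/63 = -58/9 ≈ -6.4444)
t(N) = 3 (t(N) = 5 - 2 = 3)
Y(l) = 1768/9 (Y(l) = 8*(-58/9 - 1*(-31)) = 8*(-58/9 + 31) = 8*(221/9) = 1768/9)
-45535 - Y(t(n(2))) = -45535 - 1*1768/9 = -45535 - 1768/9 = -411583/9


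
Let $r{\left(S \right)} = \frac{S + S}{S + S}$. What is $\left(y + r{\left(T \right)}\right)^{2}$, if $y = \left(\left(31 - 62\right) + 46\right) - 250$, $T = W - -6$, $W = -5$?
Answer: $54756$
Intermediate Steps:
$T = 1$ ($T = -5 - -6 = -5 + 6 = 1$)
$r{\left(S \right)} = 1$ ($r{\left(S \right)} = \frac{2 S}{2 S} = 2 S \frac{1}{2 S} = 1$)
$y = -235$ ($y = \left(-31 + 46\right) - 250 = 15 - 250 = -235$)
$\left(y + r{\left(T \right)}\right)^{2} = \left(-235 + 1\right)^{2} = \left(-234\right)^{2} = 54756$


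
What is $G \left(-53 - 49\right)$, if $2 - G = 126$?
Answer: $12648$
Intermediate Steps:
$G = -124$ ($G = 2 - 126 = -124$)
$G \left(-53 - 49\right) = - 124 \left(-53 - 49\right) = \left(-124\right) \left(-102\right) = 12648$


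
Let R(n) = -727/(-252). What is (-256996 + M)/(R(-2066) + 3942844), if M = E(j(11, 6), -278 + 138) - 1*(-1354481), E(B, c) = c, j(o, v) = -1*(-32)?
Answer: 55306188/198719483 ≈ 0.27831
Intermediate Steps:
j(o, v) = 32
R(n) = 727/252 (R(n) = -727*(-1/252) = 727/252)
M = 1354341 (M = (-278 + 138) - 1*(-1354481) = -140 + 1354481 = 1354341)
(-256996 + M)/(R(-2066) + 3942844) = (-256996 + 1354341)/(727/252 + 3942844) = 1097345/(993597415/252) = 1097345*(252/993597415) = 55306188/198719483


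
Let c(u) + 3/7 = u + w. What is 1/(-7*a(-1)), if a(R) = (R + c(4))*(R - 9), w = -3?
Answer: -1/30 ≈ -0.033333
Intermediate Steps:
c(u) = -24/7 + u (c(u) = -3/7 + (u - 3) = -3/7 + (-3 + u) = -24/7 + u)
a(R) = (-9 + R)*(4/7 + R) (a(R) = (R + (-24/7 + 4))*(R - 9) = (R + 4/7)*(-9 + R) = (4/7 + R)*(-9 + R) = (-9 + R)*(4/7 + R))
1/(-7*a(-1)) = 1/(-7*(-36/7 + (-1)² - 59/7*(-1))) = 1/(-7*(-36/7 + 1 + 59/7)) = 1/(-7*30/7) = 1/(-30) = -1/30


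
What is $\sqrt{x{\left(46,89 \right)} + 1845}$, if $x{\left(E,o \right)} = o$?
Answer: $\sqrt{1934} \approx 43.977$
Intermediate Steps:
$\sqrt{x{\left(46,89 \right)} + 1845} = \sqrt{89 + 1845} = \sqrt{1934}$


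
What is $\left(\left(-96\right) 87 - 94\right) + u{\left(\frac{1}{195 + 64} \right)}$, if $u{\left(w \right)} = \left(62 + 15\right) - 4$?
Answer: $-8373$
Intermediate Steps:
$u{\left(w \right)} = 73$ ($u{\left(w \right)} = 77 - 4 = 73$)
$\left(\left(-96\right) 87 - 94\right) + u{\left(\frac{1}{195 + 64} \right)} = \left(\left(-96\right) 87 - 94\right) + 73 = \left(-8352 - 94\right) + 73 = -8446 + 73 = -8373$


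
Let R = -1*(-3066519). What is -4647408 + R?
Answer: -1580889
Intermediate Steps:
R = 3066519
-4647408 + R = -4647408 + 3066519 = -1580889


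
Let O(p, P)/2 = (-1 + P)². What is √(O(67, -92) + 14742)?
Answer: 6*√890 ≈ 179.00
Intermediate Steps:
O(p, P) = 2*(-1 + P)²
√(O(67, -92) + 14742) = √(2*(-1 - 92)² + 14742) = √(2*(-93)² + 14742) = √(2*8649 + 14742) = √(17298 + 14742) = √32040 = 6*√890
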